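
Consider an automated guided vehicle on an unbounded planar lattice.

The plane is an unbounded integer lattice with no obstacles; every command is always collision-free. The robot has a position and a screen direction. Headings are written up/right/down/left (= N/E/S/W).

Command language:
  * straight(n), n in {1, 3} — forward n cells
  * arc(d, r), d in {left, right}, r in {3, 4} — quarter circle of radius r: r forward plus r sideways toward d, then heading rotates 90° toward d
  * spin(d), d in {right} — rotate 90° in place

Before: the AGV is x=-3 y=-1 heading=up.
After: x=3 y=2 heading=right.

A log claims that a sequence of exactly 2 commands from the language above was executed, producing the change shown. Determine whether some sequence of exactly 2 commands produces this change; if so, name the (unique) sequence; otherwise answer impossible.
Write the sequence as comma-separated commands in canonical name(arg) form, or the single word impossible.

arc(right, 3), straight(3)

key: running straight(3) before arc(right, 3) would end elsewhere — order is forced
start: x=-3 y=-1 heading=up
step 1 (arc(right, 3)): x=0 y=2 heading=right
step 2 (straight(3)): x=3 y=2 heading=right
no rival 2-sequence matches.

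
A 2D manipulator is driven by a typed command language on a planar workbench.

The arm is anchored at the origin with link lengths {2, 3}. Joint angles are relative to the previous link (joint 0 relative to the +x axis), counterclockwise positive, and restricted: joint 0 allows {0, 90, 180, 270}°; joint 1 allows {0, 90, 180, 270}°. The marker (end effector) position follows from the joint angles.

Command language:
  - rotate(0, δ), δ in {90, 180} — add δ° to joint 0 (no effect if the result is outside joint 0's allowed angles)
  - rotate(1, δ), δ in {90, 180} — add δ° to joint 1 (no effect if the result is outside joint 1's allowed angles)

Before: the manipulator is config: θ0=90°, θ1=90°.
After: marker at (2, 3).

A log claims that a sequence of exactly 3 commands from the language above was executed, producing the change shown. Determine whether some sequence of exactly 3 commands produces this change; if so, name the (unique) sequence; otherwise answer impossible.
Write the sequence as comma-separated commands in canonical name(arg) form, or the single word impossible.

rotate(0, 90), rotate(0, 90), rotate(0, 90)

t0: config: θ0=90°, θ1=90°
1. rotate(0, 90) → config: θ0=180°, θ1=90°
2. rotate(0, 90) → config: θ0=270°, θ1=90°
3. rotate(0, 90) → config: θ0=0°, θ1=90°
no other 3-command option fits: unique.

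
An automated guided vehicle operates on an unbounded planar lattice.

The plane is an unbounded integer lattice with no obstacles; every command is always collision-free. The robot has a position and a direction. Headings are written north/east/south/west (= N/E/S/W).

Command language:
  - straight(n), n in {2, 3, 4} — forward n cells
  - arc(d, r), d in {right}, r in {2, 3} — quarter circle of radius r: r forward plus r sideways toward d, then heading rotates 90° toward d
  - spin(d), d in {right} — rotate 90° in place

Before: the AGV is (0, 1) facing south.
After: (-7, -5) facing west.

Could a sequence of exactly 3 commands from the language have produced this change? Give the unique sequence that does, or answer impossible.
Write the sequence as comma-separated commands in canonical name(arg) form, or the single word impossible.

straight(3), arc(right, 3), straight(4)

key: order matters: swapping straight(3) and straight(4) lands elsewhere
from: (0, 1) facing south
1. straight(3) → (0, -2) facing south
2. arc(right, 3) → (-3, -5) facing west
3. straight(4) → (-7, -5) facing west
no other 3-command option fits: unique.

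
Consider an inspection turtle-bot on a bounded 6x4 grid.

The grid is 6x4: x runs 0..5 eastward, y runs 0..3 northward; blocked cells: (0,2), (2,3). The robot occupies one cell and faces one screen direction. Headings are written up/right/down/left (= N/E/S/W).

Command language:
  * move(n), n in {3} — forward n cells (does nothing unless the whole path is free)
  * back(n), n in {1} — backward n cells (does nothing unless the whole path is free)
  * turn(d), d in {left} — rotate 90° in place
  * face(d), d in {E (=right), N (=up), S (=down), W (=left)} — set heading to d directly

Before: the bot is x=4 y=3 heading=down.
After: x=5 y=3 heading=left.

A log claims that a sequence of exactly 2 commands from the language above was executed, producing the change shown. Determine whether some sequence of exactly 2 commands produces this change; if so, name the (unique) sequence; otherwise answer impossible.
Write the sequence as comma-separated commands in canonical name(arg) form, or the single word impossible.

key: order matters: swapping face(W) and back(1) lands elsewhere
begin: x=4 y=3 heading=down
t=1 face(W) ⇒ x=4 y=3 heading=left
t=2 back(1) ⇒ x=5 y=3 heading=left
no rival 2-sequence matches.

face(W), back(1)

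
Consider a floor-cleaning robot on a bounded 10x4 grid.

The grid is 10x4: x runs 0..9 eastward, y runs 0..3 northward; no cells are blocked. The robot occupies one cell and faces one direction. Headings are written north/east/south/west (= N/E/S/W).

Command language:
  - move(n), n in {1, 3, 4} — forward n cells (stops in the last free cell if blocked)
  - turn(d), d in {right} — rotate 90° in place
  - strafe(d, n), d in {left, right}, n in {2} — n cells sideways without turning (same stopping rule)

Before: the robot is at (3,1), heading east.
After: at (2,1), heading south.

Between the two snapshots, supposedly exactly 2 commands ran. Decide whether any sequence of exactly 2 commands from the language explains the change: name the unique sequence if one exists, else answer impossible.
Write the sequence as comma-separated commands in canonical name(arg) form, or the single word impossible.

no 2-step route produces this change.

impossible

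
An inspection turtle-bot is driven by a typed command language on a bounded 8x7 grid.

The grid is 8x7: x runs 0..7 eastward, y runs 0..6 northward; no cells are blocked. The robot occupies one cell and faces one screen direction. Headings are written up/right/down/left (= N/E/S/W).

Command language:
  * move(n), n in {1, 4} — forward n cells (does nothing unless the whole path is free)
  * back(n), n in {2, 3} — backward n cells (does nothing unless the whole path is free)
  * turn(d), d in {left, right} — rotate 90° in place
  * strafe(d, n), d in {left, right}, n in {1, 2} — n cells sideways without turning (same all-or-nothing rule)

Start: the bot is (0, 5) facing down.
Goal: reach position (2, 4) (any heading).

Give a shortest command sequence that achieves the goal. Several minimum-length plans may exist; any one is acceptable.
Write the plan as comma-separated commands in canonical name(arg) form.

initial: (0, 5) facing down
1. strafe(left, 2) → (2, 5) facing down
2. move(1) → (2, 4) facing down
nothing shorter than 2 reaches the goal.

strafe(left, 2), move(1)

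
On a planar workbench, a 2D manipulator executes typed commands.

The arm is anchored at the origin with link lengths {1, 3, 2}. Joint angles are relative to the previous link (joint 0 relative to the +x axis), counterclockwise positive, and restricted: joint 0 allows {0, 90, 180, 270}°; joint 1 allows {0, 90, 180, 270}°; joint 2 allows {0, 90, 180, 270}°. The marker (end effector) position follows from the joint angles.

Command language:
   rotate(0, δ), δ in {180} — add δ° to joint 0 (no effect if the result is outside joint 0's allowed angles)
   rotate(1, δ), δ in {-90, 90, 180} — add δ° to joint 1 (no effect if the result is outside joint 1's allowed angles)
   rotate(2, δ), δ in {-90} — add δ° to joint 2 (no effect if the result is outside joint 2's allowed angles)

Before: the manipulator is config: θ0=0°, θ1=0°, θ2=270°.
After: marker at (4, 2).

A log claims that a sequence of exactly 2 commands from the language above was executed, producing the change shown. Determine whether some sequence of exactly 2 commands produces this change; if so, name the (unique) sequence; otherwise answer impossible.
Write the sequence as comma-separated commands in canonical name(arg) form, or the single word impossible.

rotate(2, -90), rotate(2, -90)

initial: config: θ0=0°, θ1=0°, θ2=270°
[1] after rotate(2, -90): config: θ0=0°, θ1=0°, θ2=180°
[2] after rotate(2, -90): config: θ0=0°, θ1=0°, θ2=90°
no other 2-command option fits: unique.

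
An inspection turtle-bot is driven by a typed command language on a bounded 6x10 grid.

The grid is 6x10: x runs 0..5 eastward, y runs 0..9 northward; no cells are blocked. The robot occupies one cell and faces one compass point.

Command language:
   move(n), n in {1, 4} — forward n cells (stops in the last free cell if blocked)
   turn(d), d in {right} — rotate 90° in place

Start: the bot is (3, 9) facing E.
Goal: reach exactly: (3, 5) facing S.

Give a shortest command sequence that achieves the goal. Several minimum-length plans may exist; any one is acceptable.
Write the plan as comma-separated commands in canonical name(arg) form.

turn(right), move(4)

from: (3, 9) facing E
[1] after turn(right): (3, 9) facing S
[2] after move(4): (3, 5) facing S
no 1-step plan works, so 2 is optimal.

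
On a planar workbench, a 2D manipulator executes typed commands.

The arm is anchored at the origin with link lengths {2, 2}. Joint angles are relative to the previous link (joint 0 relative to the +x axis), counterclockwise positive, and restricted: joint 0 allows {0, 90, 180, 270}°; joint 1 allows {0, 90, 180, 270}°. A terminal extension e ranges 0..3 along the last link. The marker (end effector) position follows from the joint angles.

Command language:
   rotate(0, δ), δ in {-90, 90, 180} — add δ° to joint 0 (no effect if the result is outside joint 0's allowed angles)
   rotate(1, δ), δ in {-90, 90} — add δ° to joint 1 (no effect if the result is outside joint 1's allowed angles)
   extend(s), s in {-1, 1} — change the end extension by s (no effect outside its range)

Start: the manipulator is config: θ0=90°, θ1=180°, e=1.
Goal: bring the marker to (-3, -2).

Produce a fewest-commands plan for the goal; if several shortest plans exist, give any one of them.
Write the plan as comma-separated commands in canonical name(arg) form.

initial: config: θ0=90°, θ1=180°, e=1
step 1 (rotate(1, 90)): config: θ0=90°, θ1=270°, e=1
step 2 (rotate(0, 180)): config: θ0=270°, θ1=270°, e=1
nothing shorter than 2 reaches the goal.

rotate(1, 90), rotate(0, 180)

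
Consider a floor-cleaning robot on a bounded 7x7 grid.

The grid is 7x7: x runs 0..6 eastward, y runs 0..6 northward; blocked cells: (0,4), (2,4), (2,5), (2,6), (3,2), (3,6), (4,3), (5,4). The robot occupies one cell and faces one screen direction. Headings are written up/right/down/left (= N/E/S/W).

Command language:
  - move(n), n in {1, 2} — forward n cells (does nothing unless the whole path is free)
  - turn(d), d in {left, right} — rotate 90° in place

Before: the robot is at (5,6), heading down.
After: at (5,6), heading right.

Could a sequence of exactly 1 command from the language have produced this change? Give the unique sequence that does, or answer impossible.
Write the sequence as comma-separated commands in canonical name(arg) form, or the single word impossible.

key: parked at (5,6) the whole time — nothing moves the robot
from: at (5,6), heading down
t=1 turn(left) ⇒ at (5,6), heading right
no other 1-command option fits: unique.

turn(left)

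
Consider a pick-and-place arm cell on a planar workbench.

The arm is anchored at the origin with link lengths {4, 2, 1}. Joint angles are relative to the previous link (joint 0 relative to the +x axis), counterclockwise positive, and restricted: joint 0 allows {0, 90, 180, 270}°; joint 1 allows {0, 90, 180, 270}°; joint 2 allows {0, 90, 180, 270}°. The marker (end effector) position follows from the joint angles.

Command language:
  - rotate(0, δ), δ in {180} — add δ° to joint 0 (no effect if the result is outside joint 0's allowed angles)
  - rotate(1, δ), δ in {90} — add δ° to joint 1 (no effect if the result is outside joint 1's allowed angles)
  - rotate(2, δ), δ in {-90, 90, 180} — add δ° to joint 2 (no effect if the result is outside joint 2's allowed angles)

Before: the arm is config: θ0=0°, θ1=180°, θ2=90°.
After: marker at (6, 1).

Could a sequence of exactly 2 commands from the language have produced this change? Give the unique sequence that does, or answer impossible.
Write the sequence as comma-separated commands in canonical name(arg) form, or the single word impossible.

rotate(1, 90), rotate(1, 90)

t0: config: θ0=0°, θ1=180°, θ2=90°
[1] after rotate(1, 90): config: θ0=0°, θ1=270°, θ2=90°
[2] after rotate(1, 90): config: θ0=0°, θ1=0°, θ2=90°
uniquely the one of 25 2-step routes that fits.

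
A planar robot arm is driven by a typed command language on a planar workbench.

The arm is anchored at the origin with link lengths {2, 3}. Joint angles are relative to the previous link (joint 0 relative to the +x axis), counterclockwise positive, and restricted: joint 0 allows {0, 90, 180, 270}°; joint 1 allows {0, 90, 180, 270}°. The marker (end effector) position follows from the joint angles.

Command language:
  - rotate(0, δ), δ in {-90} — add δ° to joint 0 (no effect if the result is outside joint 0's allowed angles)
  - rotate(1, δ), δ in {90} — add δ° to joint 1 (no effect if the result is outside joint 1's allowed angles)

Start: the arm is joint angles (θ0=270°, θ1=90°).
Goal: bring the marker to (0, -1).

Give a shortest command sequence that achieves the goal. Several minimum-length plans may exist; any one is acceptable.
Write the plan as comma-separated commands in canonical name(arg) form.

from: joint angles (θ0=270°, θ1=90°)
[1] after rotate(1, 90): joint angles (θ0=270°, θ1=180°)
[2] after rotate(0, -90): joint angles (θ0=180°, θ1=180°)
[3] after rotate(0, -90): joint angles (θ0=90°, θ1=180°)
minimal: 3 command(s), checked below 3.

rotate(1, 90), rotate(0, -90), rotate(0, -90)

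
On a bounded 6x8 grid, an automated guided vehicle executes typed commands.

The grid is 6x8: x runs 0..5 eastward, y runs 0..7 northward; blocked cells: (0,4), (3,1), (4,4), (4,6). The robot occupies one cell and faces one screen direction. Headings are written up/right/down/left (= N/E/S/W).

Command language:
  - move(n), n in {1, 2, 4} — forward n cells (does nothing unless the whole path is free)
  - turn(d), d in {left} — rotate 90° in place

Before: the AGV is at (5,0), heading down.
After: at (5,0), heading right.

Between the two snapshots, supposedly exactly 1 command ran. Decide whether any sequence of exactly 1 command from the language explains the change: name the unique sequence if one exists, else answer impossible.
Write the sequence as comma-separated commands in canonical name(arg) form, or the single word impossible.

turn(left)

key: (5,0) unchanged — the single command moves nothing
from: at (5,0), heading down
t=1 turn(left) ⇒ at (5,0), heading right
no other 1-command option fits: unique.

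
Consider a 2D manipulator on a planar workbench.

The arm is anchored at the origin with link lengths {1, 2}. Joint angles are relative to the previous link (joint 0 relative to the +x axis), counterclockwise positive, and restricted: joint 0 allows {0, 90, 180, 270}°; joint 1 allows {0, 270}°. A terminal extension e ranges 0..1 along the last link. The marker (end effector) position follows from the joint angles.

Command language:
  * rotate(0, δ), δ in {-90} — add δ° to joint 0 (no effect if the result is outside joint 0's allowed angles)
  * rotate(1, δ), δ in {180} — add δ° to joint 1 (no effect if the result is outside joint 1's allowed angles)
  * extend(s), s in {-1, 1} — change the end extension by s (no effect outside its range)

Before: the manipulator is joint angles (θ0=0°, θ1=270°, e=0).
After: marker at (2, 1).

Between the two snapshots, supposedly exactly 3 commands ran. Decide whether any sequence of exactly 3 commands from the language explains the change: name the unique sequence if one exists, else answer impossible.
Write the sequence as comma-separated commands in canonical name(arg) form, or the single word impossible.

from: joint angles (θ0=0°, θ1=270°, e=0)
[1] after rotate(0, -90): joint angles (θ0=270°, θ1=270°, e=0)
[2] after rotate(0, -90): joint angles (θ0=180°, θ1=270°, e=0)
[3] after rotate(0, -90): joint angles (θ0=90°, θ1=270°, e=0)
no other 3-command option fits: unique.

rotate(0, -90), rotate(0, -90), rotate(0, -90)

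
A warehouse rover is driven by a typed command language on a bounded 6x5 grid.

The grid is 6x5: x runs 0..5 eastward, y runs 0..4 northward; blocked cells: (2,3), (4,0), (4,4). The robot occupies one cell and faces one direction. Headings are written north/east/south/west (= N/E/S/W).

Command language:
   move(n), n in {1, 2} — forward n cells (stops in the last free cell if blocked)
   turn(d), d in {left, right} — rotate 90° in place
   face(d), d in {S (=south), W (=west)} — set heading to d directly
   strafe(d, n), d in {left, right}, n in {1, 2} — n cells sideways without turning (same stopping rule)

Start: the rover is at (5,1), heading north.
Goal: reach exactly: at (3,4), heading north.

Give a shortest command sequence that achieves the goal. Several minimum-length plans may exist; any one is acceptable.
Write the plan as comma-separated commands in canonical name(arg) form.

from: at (5,1), heading north
1. strafe(left, 2) → at (3,1), heading north
2. move(2) → at (3,3), heading north
3. move(2) → at (3,4), heading north
nothing shorter than 3 reaches the goal.

strafe(left, 2), move(2), move(2)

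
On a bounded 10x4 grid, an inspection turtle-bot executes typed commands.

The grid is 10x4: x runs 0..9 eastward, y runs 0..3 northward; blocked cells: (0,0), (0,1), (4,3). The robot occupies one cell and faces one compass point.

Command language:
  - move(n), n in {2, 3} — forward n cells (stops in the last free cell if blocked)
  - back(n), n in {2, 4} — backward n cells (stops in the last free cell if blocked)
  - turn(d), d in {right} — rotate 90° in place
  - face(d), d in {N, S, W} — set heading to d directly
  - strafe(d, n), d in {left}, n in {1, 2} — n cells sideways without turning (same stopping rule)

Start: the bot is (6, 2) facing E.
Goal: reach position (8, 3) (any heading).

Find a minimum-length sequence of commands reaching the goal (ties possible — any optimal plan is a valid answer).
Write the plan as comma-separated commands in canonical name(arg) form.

from: (6, 2) facing E
t=1 strafe(left, 2) ⇒ (6, 3) facing E
t=2 move(2) ⇒ (8, 3) facing E
minimal: 2 command(s), checked below 2.

strafe(left, 2), move(2)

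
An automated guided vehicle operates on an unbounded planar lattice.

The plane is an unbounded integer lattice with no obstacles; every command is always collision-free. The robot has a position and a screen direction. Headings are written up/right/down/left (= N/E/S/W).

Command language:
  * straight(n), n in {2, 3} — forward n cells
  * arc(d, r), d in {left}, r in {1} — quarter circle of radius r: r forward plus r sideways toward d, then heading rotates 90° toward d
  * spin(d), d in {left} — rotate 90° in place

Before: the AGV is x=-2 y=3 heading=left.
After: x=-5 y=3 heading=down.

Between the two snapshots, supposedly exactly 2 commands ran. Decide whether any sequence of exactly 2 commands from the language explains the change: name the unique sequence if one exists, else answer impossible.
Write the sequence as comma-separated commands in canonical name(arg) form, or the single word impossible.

straight(3), spin(left)

key: running spin(left) before straight(3) would end elsewhere — order is forced
from: x=-2 y=3 heading=left
step 1 (straight(3)): x=-5 y=3 heading=left
step 2 (spin(left)): x=-5 y=3 heading=down
uniquely the one of 16 2-step routes that fits.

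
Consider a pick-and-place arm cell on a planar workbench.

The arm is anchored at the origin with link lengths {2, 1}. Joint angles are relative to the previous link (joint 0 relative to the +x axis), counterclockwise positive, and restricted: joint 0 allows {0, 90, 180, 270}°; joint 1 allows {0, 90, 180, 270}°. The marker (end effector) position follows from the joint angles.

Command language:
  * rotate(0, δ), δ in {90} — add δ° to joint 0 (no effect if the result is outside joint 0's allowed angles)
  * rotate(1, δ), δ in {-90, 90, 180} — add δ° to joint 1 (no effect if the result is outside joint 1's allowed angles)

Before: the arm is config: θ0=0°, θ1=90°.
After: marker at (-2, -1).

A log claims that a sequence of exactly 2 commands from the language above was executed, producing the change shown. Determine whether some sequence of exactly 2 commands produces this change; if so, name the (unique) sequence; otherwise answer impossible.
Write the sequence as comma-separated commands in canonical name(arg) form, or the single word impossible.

rotate(0, 90), rotate(0, 90)

begin: config: θ0=0°, θ1=90°
step 1 (rotate(0, 90)): config: θ0=90°, θ1=90°
step 2 (rotate(0, 90)): config: θ0=180°, θ1=90°
uniquely the one of 16 2-step routes that fits.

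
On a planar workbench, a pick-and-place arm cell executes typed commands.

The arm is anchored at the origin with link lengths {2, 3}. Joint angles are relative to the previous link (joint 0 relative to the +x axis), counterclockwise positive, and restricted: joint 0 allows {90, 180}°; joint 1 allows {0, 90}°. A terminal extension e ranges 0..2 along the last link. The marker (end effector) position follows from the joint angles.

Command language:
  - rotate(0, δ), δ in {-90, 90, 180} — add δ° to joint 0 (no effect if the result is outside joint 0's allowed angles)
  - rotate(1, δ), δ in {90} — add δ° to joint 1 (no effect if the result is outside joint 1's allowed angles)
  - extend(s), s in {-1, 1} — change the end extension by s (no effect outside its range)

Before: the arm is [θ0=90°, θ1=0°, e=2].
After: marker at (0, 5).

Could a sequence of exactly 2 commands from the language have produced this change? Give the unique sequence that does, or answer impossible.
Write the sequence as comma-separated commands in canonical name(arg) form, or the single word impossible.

start: [θ0=90°, θ1=0°, e=2]
t=1 extend(-1) ⇒ [θ0=90°, θ1=0°, e=1]
t=2 extend(-1) ⇒ [θ0=90°, θ1=0°, e=0]
uniquely the one of 36 2-step routes that fits.

extend(-1), extend(-1)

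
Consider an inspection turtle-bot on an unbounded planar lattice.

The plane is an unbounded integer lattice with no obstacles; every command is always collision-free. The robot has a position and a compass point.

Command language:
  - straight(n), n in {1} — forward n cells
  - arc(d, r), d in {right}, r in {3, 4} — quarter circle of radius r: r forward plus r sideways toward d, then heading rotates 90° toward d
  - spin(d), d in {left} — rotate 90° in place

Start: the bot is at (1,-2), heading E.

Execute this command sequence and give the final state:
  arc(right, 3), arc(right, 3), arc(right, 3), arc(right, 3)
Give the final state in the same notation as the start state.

at (1,-2), heading E

start: at (1,-2), heading E
[1] after arc(right, 3): at (4,-5), heading S
[2] after arc(right, 3): at (1,-8), heading W
[3] after arc(right, 3): at (-2,-5), heading N
[4] after arc(right, 3): at (1,-2), heading E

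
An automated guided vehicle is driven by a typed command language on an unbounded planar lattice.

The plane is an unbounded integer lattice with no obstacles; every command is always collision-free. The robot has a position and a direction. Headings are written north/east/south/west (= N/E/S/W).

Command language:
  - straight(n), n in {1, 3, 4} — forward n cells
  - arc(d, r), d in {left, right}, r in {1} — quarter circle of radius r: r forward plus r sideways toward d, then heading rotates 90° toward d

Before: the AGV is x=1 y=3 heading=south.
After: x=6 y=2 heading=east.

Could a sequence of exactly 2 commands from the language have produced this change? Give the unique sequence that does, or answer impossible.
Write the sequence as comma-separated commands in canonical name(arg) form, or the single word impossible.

arc(left, 1), straight(4)

key: cell and facing (now E) both changed — the 2 commands mix motion and turning
from: x=1 y=3 heading=south
step 1 (arc(left, 1)): x=2 y=2 heading=east
step 2 (straight(4)): x=6 y=2 heading=east
no other 2-command option fits: unique.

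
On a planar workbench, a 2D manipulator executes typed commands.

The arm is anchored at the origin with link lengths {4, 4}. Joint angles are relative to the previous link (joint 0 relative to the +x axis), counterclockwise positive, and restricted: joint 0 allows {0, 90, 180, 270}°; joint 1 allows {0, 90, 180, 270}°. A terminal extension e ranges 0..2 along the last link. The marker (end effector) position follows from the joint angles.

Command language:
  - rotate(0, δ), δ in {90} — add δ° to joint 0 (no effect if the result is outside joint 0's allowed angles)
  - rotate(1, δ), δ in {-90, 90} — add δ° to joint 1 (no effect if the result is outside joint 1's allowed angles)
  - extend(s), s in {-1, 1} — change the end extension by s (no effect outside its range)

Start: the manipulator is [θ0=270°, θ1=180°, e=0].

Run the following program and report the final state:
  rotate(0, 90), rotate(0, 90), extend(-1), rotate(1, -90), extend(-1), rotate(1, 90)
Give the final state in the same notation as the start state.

[θ0=90°, θ1=180°, e=0]

from: [θ0=270°, θ1=180°, e=0]
t=1 rotate(0, 90) ⇒ [θ0=0°, θ1=180°, e=0]
t=2 rotate(0, 90) ⇒ [θ0=90°, θ1=180°, e=0]
t=3 extend(-1) ⇒ [θ0=90°, θ1=180°, e=0]
t=4 rotate(1, -90) ⇒ [θ0=90°, θ1=90°, e=0]
t=5 extend(-1) ⇒ [θ0=90°, θ1=90°, e=0]
t=6 rotate(1, 90) ⇒ [θ0=90°, θ1=180°, e=0]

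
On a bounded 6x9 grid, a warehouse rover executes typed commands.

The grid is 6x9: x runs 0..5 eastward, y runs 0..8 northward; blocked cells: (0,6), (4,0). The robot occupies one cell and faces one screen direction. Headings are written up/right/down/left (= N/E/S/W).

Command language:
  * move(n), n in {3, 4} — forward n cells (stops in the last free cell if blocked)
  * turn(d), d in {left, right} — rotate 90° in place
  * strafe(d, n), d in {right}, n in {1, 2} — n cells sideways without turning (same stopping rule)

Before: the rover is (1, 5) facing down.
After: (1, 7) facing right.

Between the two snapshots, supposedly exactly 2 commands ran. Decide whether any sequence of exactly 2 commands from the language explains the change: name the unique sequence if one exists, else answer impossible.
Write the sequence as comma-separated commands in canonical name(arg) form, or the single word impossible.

impossible

all 36 sequences checked — none match.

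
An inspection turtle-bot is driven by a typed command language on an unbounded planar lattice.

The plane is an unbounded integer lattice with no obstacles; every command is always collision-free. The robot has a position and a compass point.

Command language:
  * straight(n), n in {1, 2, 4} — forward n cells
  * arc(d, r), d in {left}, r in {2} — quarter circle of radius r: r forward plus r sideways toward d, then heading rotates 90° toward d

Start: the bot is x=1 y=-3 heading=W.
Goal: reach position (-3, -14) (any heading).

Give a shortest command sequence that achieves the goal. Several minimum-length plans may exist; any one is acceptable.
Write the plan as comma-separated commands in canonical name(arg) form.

straight(2), arc(left, 2), straight(4), straight(4), straight(1)

from: x=1 y=-3 heading=W
1. straight(2) → x=-1 y=-3 heading=W
2. arc(left, 2) → x=-3 y=-5 heading=S
3. straight(4) → x=-3 y=-9 heading=S
4. straight(4) → x=-3 y=-13 heading=S
5. straight(1) → x=-3 y=-14 heading=S
no 4-step plan works, so 5 is optimal.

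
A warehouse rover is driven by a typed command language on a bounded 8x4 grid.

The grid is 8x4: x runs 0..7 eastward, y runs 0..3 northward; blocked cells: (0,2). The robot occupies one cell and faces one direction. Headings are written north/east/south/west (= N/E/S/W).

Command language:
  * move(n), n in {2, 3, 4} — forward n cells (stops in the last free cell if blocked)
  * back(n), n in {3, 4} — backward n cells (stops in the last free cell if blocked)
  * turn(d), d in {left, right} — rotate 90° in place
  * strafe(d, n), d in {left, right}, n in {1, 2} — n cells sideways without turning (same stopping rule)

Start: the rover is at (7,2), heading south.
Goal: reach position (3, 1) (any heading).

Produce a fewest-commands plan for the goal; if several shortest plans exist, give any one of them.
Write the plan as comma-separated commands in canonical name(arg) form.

turn(left), strafe(right, 1), back(4)

t0: at (7,2), heading south
[1] after turn(left): at (7,2), heading east
[2] after strafe(right, 1): at (7,1), heading east
[3] after back(4): at (3,1), heading east
minimal: 3 command(s), checked below 3.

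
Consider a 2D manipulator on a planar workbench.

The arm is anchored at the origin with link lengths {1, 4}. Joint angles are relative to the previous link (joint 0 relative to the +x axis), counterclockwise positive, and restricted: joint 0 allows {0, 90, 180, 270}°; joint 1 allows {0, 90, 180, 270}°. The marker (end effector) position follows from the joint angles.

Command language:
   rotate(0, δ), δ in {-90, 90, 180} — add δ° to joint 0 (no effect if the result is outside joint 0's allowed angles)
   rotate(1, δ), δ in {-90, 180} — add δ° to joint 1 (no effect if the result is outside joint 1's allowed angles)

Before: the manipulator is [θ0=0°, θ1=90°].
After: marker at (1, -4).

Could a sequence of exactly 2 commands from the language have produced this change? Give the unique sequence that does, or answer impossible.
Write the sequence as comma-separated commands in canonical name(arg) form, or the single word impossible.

rotate(1, -90), rotate(1, -90)

start: [θ0=0°, θ1=90°]
t=1 rotate(1, -90) ⇒ [θ0=0°, θ1=0°]
t=2 rotate(1, -90) ⇒ [θ0=0°, θ1=270°]
no rival 2-sequence matches.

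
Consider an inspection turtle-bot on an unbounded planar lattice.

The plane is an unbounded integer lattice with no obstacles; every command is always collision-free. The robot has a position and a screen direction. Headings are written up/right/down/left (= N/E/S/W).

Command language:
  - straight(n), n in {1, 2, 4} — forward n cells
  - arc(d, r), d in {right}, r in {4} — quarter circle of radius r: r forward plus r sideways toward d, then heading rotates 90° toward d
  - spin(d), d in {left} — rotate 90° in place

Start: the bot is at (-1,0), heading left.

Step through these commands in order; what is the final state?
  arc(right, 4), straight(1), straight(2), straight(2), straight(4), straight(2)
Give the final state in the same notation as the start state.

from: at (-1,0), heading left
[1] after arc(right, 4): at (-5,4), heading up
[2] after straight(1): at (-5,5), heading up
[3] after straight(2): at (-5,7), heading up
[4] after straight(2): at (-5,9), heading up
[5] after straight(4): at (-5,13), heading up
[6] after straight(2): at (-5,15), heading up

at (-5,15), heading up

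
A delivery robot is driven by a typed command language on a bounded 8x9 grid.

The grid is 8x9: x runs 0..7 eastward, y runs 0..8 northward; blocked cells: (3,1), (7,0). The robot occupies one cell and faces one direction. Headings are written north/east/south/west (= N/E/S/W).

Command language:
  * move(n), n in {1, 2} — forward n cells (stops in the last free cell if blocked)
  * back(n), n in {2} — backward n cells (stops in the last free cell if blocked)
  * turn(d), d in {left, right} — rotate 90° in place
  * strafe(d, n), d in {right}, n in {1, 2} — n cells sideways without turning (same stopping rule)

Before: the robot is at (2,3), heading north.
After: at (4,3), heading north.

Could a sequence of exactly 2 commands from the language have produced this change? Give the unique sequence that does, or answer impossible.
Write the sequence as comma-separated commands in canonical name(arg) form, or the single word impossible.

key: heading stays N — no command in the sequence turns
start: at (2,3), heading north
step 1 (strafe(right, 1)): at (3,3), heading north
step 2 (strafe(right, 1)): at (4,3), heading north
no other 2-command option fits: unique.

strafe(right, 1), strafe(right, 1)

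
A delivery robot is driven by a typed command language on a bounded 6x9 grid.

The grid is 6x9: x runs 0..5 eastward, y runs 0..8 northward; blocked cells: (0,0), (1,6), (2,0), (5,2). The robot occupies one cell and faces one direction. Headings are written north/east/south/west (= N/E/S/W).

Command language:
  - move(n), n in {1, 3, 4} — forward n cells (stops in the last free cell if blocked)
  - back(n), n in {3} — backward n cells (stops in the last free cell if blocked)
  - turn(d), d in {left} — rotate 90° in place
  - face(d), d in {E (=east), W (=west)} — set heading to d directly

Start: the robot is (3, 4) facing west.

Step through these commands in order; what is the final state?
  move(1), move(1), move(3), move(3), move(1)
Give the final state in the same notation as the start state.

(0, 4) facing west

initial: (3, 4) facing west
step 1 (move(1)): (2, 4) facing west
step 2 (move(1)): (1, 4) facing west
step 3 (move(3)): (0, 4) facing west
step 4 (move(3)): (0, 4) facing west
step 5 (move(1)): (0, 4) facing west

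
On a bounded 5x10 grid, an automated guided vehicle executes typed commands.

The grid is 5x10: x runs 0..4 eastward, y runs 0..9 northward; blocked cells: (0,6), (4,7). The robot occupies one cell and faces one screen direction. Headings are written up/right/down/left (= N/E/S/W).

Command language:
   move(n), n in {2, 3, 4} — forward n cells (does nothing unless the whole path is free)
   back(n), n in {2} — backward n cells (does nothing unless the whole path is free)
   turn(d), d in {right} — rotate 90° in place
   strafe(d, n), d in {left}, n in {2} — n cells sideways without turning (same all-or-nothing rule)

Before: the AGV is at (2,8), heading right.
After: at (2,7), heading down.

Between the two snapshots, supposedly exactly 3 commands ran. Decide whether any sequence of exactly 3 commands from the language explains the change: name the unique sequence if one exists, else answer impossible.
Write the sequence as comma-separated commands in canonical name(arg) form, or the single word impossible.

key: position moved to (2,7) AND the heading swung to S — translation plus rotation needed
start: at (2,8), heading right
step 1 (turn(right)): at (2,8), heading down
step 2 (move(3)): at (2,5), heading down
step 3 (back(2)): at (2,7), heading down
no rival 3-sequence matches.

turn(right), move(3), back(2)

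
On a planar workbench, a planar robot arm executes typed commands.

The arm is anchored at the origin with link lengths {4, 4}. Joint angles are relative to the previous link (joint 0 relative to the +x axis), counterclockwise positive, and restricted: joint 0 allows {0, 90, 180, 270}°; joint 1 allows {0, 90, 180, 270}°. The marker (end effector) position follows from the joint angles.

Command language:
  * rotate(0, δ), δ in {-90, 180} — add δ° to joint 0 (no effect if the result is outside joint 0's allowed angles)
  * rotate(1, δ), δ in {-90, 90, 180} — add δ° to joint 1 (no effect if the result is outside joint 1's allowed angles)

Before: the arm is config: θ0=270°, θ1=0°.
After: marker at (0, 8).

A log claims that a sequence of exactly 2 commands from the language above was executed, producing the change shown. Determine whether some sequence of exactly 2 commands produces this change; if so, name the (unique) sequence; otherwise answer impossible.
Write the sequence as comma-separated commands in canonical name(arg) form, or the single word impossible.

begin: config: θ0=270°, θ1=0°
1. rotate(0, -90) → config: θ0=180°, θ1=0°
2. rotate(0, -90) → config: θ0=90°, θ1=0°
all 25 alternatives checked — unique.

rotate(0, -90), rotate(0, -90)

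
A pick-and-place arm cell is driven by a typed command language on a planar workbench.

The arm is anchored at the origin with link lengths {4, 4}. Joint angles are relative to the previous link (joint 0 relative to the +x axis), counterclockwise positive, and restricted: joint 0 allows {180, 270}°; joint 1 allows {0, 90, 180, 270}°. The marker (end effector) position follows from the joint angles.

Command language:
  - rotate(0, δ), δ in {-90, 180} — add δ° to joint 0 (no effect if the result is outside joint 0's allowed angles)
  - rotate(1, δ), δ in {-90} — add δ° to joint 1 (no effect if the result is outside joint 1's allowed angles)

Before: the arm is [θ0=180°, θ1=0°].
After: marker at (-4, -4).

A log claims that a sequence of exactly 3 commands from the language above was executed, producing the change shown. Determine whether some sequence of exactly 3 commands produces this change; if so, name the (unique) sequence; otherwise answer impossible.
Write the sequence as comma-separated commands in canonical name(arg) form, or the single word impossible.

t0: [θ0=180°, θ1=0°]
step 1 (rotate(1, -90)): [θ0=180°, θ1=270°]
step 2 (rotate(1, -90)): [θ0=180°, θ1=180°]
step 3 (rotate(1, -90)): [θ0=180°, θ1=90°]
no other 3-command option fits: unique.

rotate(1, -90), rotate(1, -90), rotate(1, -90)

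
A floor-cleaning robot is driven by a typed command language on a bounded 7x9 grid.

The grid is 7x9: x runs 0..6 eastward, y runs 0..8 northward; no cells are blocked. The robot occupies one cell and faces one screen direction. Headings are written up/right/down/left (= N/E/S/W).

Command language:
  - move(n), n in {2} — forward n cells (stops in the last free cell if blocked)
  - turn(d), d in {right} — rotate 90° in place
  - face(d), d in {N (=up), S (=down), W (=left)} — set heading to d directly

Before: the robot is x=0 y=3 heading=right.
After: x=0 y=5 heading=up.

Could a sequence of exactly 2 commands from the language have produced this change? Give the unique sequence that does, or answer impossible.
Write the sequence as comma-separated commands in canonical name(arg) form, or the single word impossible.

face(N), move(2)

key: position moved to (0,5) AND the heading swung to N — translation plus rotation needed
begin: x=0 y=3 heading=right
t=1 face(N) ⇒ x=0 y=3 heading=up
t=2 move(2) ⇒ x=0 y=5 heading=up
no rival 2-sequence matches.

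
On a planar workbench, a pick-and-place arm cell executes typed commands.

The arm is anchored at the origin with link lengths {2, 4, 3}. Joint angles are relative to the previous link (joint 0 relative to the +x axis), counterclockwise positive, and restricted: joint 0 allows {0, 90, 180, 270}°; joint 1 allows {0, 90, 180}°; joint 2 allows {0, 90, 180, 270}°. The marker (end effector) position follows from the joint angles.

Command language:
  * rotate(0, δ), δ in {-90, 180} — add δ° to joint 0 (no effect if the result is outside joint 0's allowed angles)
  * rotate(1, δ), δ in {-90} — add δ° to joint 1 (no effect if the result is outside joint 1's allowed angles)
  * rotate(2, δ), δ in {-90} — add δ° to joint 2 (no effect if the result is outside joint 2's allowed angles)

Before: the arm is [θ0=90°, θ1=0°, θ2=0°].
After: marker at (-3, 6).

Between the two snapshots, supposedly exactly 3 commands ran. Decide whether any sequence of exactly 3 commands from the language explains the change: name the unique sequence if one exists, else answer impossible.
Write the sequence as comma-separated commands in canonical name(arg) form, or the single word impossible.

begin: [θ0=90°, θ1=0°, θ2=0°]
t=1 rotate(2, -90) ⇒ [θ0=90°, θ1=0°, θ2=270°]
t=2 rotate(2, -90) ⇒ [θ0=90°, θ1=0°, θ2=180°]
t=3 rotate(2, -90) ⇒ [θ0=90°, θ1=0°, θ2=90°]
uniquely the one of 64 3-step routes that fits.

rotate(2, -90), rotate(2, -90), rotate(2, -90)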